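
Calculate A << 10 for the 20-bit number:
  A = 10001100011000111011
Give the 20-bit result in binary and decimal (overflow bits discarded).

Shift left by 10: drop the top 10 bit(s), append 10 zero(s) on the right.
  10001100011000111011  ->  discard [1000110001], keep [1000111011], append 0000000000
= 10001110110000000000

Answer: 10001110110000000000 (584704)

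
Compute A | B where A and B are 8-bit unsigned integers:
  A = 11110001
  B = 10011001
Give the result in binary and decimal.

Apply | to each column (1 where either bit is 1):
  11110001
| 10011001
----------
  11111001

Answer: 11111001 (249)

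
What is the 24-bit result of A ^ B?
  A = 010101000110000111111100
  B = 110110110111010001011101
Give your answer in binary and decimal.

Apply ^ to each column (1 where bits differ):
  010101000110000111111100
^ 110110110111010001011101
--------------------------
  100011110001010110100001

Answer: 100011110001010110100001 (9377185)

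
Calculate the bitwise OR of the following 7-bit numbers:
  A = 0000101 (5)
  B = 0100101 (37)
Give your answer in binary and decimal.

Apply | to each column (1 where either bit is 1):
  0000101
| 0100101
---------
  0100101

Answer: 0100101 (37)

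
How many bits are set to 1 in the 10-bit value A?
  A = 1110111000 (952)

1110111000
1-bits at positions (from bit 0 = LSB): 3, 4, 5, 7, 8, 9
Count = 6

Answer: 6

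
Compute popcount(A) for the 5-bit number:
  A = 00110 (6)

00110
1-bits at positions (from bit 0 = LSB): 1, 2
Count = 2

Answer: 2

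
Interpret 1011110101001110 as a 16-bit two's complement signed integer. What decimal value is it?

MSB is 1, so the value is negative. Find the magnitude:
1. Invert bits:  0100001010110001
2. Add 1:        0100001010110010  = 17074
3. Apply sign:   -17074

Answer: -17074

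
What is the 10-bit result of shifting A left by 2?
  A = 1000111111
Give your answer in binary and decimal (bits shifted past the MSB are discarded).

Shift left by 2: drop the top 2 bit(s), append 2 zero(s) on the right.
  1000111111  ->  discard [10], keep [00111111], append 00
= 0011111100

Answer: 0011111100 (252)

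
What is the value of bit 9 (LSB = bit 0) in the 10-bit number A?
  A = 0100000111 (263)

Bit 9 is the 10th from the right.
  0100000111
  ^
That bit is 0.

Answer: 0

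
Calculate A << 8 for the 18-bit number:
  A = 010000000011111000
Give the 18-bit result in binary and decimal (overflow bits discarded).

Shift left by 8: drop the top 8 bit(s), append 8 zero(s) on the right.
  010000000011111000  ->  discard [01000000], keep [0011111000], append 00000000
= 001111100000000000

Answer: 001111100000000000 (63488)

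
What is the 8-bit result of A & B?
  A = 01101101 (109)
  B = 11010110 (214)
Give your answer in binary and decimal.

Apply & to each column (1 only where both bits are 1):
  01101101
& 11010110
----------
  01000100

Answer: 01000100 (68)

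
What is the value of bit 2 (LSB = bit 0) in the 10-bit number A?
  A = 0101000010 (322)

Bit 2 is the 3rd from the right.
  0101000010
         ^
That bit is 0.

Answer: 0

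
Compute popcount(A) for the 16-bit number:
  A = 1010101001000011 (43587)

1010101001000011
1-bits at positions (from bit 0 = LSB): 0, 1, 6, 9, 11, 13, 15
Count = 7

Answer: 7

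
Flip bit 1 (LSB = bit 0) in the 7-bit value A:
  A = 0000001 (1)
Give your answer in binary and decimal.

Mask = 1 << 1 = 0000010
Bit 1 of A is 0; XOR with the mask flips it to 1.
  0000001
^ 0000010
---------
  0000011

Answer: 0000011 (3)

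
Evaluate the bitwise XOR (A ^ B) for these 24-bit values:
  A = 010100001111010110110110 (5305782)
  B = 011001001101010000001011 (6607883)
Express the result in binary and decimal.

Apply ^ to each column (1 where bits differ):
  010100001111010110110110
^ 011001001101010000001011
--------------------------
  001101000010000110111101

Answer: 001101000010000110111101 (3416509)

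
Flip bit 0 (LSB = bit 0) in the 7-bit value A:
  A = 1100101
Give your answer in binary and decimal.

Mask = 1 << 0 = 0000001
Bit 0 of A is 1; XOR with the mask flips it to 0.
  1100101
^ 0000001
---------
  1100100

Answer: 1100100 (100)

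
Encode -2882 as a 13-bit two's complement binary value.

1. Binary of +2882:  0101101000010
2. Invert bits:     1010010111101
3. Add 1:           1010010111110

Answer: 1010010111110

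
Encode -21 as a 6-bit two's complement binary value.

1. Binary of +21:  010101
2. Invert bits:     101010
3. Add 1:           101011

Answer: 101011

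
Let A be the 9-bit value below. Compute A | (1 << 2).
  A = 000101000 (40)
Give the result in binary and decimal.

Mask = 1 << 2 = 000000100
Bit 2 of A is 0, so OR-ing with the mask flips it to 1.
  000101000
| 000000100
-----------
  000101100

Answer: 000101100 (44)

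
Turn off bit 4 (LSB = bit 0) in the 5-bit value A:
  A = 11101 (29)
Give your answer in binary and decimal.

Mask = ~(1 << 4) = 01111
Bit 4 of A is 1, so AND-ing with the mask clears it to 0.
  11101
& 01111
-------
  01101

Answer: 01101 (13)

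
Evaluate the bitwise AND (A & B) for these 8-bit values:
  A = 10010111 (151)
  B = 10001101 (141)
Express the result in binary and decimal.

Apply & to each column (1 only where both bits are 1):
  10010111
& 10001101
----------
  10000101

Answer: 10000101 (133)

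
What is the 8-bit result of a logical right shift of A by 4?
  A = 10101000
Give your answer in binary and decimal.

Logical shift right by 4: drop the bottom 4 bit(s), prepend 4 zero(s) on the left.
  10101000  ->  keep [1010], discard [1000], prepend 0000
= 00001010

Answer: 00001010 (10)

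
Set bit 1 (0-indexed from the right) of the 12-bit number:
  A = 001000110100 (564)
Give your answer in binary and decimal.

Mask = 1 << 1 = 000000000010
Bit 1 of A is 0, so OR-ing with the mask flips it to 1.
  001000110100
| 000000000010
--------------
  001000110110

Answer: 001000110110 (566)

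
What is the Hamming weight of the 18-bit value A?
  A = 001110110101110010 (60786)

001110110101110010
1-bits at positions (from bit 0 = LSB): 1, 4, 5, 6, 8, 10, 11, 13, 14, 15
Count = 10

Answer: 10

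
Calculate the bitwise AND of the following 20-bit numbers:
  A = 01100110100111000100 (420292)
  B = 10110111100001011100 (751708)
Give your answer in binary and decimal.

Apply & to each column (1 only where both bits are 1):
  01100110100111000100
& 10110111100001011100
----------------------
  00100110100001000100

Answer: 00100110100001000100 (157764)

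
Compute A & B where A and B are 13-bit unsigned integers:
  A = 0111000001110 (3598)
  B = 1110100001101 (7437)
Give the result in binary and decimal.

Apply & to each column (1 only where both bits are 1):
  0111000001110
& 1110100001101
---------------
  0110000001100

Answer: 0110000001100 (3084)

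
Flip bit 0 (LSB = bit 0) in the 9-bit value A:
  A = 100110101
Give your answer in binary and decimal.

Mask = 1 << 0 = 000000001
Bit 0 of A is 1; XOR with the mask flips it to 0.
  100110101
^ 000000001
-----------
  100110100

Answer: 100110100 (308)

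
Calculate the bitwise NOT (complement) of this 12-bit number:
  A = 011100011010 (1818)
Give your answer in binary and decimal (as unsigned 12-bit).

Flip each bit (0->1, 1->0):
  011100011010
  100011100101

Answer: 100011100101 (2277)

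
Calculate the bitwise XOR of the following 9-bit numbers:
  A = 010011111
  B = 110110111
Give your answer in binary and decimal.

Apply ^ to each column (1 where bits differ):
  010011111
^ 110110111
-----------
  100101000

Answer: 100101000 (296)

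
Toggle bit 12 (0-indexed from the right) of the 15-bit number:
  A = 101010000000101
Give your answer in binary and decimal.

Mask = 1 << 12 = 001000000000000
Bit 12 of A is 1; XOR with the mask flips it to 0.
  101010000000101
^ 001000000000000
-----------------
  100010000000101

Answer: 100010000000101 (17413)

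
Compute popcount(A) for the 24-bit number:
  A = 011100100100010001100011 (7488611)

011100100100010001100011
1-bits at positions (from bit 0 = LSB): 0, 1, 5, 6, 10, 14, 17, 20, 21, 22
Count = 10

Answer: 10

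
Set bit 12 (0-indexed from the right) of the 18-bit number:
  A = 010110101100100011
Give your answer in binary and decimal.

Mask = 1 << 12 = 000001000000000000
Bit 12 of A is 0, so OR-ing with the mask flips it to 1.
  010110101100100011
| 000001000000000000
--------------------
  010111101100100011

Answer: 010111101100100011 (97059)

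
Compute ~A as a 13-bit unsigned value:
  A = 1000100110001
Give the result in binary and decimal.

Flip each bit (0->1, 1->0):
  1000100110001
  0111011001110

Answer: 0111011001110 (3790)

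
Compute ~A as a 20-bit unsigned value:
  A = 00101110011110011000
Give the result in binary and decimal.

Flip each bit (0->1, 1->0):
  00101110011110011000
  11010001100001100111

Answer: 11010001100001100111 (858215)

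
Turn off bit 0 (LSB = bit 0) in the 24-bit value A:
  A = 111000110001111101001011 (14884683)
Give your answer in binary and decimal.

Mask = ~(1 << 0) = 111111111111111111111110
Bit 0 of A is 1, so AND-ing with the mask clears it to 0.
  111000110001111101001011
& 111111111111111111111110
--------------------------
  111000110001111101001010

Answer: 111000110001111101001010 (14884682)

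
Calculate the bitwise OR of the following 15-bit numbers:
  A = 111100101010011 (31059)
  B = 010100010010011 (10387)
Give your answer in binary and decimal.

Apply | to each column (1 where either bit is 1):
  111100101010011
| 010100010010011
-----------------
  111100111010011

Answer: 111100111010011 (31187)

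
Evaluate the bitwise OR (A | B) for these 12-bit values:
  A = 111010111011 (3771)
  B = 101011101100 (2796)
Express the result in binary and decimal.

Apply | to each column (1 where either bit is 1):
  111010111011
| 101011101100
--------------
  111011111111

Answer: 111011111111 (3839)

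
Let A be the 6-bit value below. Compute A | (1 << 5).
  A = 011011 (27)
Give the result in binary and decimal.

Mask = 1 << 5 = 100000
Bit 5 of A is 0, so OR-ing with the mask flips it to 1.
  011011
| 100000
--------
  111011

Answer: 111011 (59)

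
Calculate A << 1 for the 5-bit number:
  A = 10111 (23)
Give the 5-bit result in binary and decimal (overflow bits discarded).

Shift left by 1: drop the top 1 bit(s), append 1 zero(s) on the right.
  10111  ->  discard [1], keep [0111], append 0
= 01110

Answer: 01110 (14)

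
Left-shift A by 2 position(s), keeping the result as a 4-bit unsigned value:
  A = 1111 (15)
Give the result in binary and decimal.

Shift left by 2: drop the top 2 bit(s), append 2 zero(s) on the right.
  1111  ->  discard [11], keep [11], append 00
= 1100

Answer: 1100 (12)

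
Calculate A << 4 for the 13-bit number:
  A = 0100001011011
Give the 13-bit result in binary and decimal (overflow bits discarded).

Shift left by 4: drop the top 4 bit(s), append 4 zero(s) on the right.
  0100001011011  ->  discard [0100], keep [001011011], append 0000
= 0010110110000

Answer: 0010110110000 (1456)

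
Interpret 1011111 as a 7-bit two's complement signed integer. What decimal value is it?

MSB is 1, so the value is negative. Find the magnitude:
1. Invert bits:  0100000
2. Add 1:        0100001  = 33
3. Apply sign:   -33

Answer: -33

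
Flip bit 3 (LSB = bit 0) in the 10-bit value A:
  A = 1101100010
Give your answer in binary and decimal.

Mask = 1 << 3 = 0000001000
Bit 3 of A is 0; XOR with the mask flips it to 1.
  1101100010
^ 0000001000
------------
  1101101010

Answer: 1101101010 (874)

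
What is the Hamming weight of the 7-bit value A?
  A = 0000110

0000110
1-bits at positions (from bit 0 = LSB): 1, 2
Count = 2

Answer: 2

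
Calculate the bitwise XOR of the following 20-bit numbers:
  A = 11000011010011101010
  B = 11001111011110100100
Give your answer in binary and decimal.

Apply ^ to each column (1 where bits differ):
  11000011010011101010
^ 11001111011110100100
----------------------
  00001100001101001110

Answer: 00001100001101001110 (49998)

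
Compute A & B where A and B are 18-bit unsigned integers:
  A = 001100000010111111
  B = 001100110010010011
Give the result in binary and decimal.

Apply & to each column (1 only where both bits are 1):
  001100000010111111
& 001100110010010011
--------------------
  001100000010010011

Answer: 001100000010010011 (49299)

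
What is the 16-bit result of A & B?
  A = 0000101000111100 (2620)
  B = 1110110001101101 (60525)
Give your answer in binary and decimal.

Apply & to each column (1 only where both bits are 1):
  0000101000111100
& 1110110001101101
------------------
  0000100000101100

Answer: 0000100000101100 (2092)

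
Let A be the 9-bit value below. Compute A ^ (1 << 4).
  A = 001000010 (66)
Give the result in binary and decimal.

Mask = 1 << 4 = 000010000
Bit 4 of A is 0; XOR with the mask flips it to 1.
  001000010
^ 000010000
-----------
  001010010

Answer: 001010010 (82)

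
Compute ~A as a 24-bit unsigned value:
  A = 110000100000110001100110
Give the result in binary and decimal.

Flip each bit (0->1, 1->0):
  110000100000110001100110
  001111011111001110011001

Answer: 001111011111001110011001 (4060057)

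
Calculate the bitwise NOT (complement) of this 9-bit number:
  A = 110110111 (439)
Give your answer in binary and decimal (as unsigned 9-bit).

Flip each bit (0->1, 1->0):
  110110111
  001001000

Answer: 001001000 (72)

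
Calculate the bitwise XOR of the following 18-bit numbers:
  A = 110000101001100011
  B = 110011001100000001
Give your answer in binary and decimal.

Apply ^ to each column (1 where bits differ):
  110000101001100011
^ 110011001100000001
--------------------
  000011100101100010

Answer: 000011100101100010 (14690)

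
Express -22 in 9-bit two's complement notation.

1. Binary of +22:  000010110
2. Invert bits:     111101001
3. Add 1:           111101010

Answer: 111101010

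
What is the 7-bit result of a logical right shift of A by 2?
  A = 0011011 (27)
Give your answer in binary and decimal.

Logical shift right by 2: drop the bottom 2 bit(s), prepend 2 zero(s) on the left.
  0011011  ->  keep [00110], discard [11], prepend 00
= 0000110

Answer: 0000110 (6)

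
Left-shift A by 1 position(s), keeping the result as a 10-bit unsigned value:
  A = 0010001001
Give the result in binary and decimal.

Shift left by 1: drop the top 1 bit(s), append 1 zero(s) on the right.
  0010001001  ->  discard [0], keep [010001001], append 0
= 0100010010

Answer: 0100010010 (274)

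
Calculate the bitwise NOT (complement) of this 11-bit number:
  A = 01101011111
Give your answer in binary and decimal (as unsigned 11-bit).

Flip each bit (0->1, 1->0):
  01101011111
  10010100000

Answer: 10010100000 (1184)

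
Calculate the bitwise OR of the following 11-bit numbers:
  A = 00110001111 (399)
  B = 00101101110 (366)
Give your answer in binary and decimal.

Apply | to each column (1 where either bit is 1):
  00110001111
| 00101101110
-------------
  00111101111

Answer: 00111101111 (495)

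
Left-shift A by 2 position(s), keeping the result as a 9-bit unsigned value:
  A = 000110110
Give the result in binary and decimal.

Shift left by 2: drop the top 2 bit(s), append 2 zero(s) on the right.
  000110110  ->  discard [00], keep [0110110], append 00
= 011011000

Answer: 011011000 (216)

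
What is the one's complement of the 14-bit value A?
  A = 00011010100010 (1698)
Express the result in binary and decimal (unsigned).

Flip each bit (0->1, 1->0):
  00011010100010
  11100101011101

Answer: 11100101011101 (14685)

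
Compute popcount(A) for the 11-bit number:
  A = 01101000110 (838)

01101000110
1-bits at positions (from bit 0 = LSB): 1, 2, 6, 8, 9
Count = 5

Answer: 5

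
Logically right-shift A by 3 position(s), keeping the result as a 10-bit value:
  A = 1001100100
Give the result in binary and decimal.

Logical shift right by 3: drop the bottom 3 bit(s), prepend 3 zero(s) on the left.
  1001100100  ->  keep [1001100], discard [100], prepend 000
= 0001001100

Answer: 0001001100 (76)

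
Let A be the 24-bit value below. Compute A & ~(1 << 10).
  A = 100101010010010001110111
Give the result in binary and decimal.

Mask = ~(1 << 10) = 111111111111101111111111
Bit 10 of A is 1, so AND-ing with the mask clears it to 0.
  100101010010010001110111
& 111111111111101111111111
--------------------------
  100101010010000001110111

Answer: 100101010010000001110111 (9773175)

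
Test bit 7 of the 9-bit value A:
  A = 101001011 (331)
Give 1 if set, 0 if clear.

Bit 7 is the 8th from the right.
  101001011
   ^
That bit is 0.

Answer: 0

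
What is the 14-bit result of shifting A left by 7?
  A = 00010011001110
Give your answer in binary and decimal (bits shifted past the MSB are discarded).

Shift left by 7: drop the top 7 bit(s), append 7 zero(s) on the right.
  00010011001110  ->  discard [0001001], keep [1001110], append 0000000
= 10011100000000

Answer: 10011100000000 (9984)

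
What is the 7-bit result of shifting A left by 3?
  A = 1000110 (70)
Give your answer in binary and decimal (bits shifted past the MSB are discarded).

Shift left by 3: drop the top 3 bit(s), append 3 zero(s) on the right.
  1000110  ->  discard [100], keep [0110], append 000
= 0110000

Answer: 0110000 (48)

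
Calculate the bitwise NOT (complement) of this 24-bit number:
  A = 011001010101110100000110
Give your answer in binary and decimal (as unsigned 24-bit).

Flip each bit (0->1, 1->0):
  011001010101110100000110
  100110101010001011111001

Answer: 100110101010001011111001 (10134265)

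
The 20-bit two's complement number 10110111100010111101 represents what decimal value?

MSB is 1, so the value is negative. Find the magnitude:
1. Invert bits:  01001000011101000010
2. Add 1:        01001000011101000011  = 296771
3. Apply sign:   -296771

Answer: -296771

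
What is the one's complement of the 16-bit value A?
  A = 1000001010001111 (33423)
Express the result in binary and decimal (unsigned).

Flip each bit (0->1, 1->0):
  1000001010001111
  0111110101110000

Answer: 0111110101110000 (32112)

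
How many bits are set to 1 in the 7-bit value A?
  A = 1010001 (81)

1010001
1-bits at positions (from bit 0 = LSB): 0, 4, 6
Count = 3

Answer: 3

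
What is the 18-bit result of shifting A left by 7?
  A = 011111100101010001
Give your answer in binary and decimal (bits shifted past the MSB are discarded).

Shift left by 7: drop the top 7 bit(s), append 7 zero(s) on the right.
  011111100101010001  ->  discard [0111111], keep [00101010001], append 0000000
= 001010100010000000

Answer: 001010100010000000 (43136)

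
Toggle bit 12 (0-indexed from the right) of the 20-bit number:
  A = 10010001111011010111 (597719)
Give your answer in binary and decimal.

Mask = 1 << 12 = 00000001000000000000
Bit 12 of A is 1; XOR with the mask flips it to 0.
  10010001111011010111
^ 00000001000000000000
----------------------
  10010000111011010111

Answer: 10010000111011010111 (593623)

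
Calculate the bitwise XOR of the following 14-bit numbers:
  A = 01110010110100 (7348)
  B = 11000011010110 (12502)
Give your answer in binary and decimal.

Apply ^ to each column (1 where bits differ):
  01110010110100
^ 11000011010110
----------------
  10110001100010

Answer: 10110001100010 (11362)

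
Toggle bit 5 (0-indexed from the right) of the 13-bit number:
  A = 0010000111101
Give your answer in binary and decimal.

Mask = 1 << 5 = 0000000100000
Bit 5 of A is 1; XOR with the mask flips it to 0.
  0010000111101
^ 0000000100000
---------------
  0010000011101

Answer: 0010000011101 (1053)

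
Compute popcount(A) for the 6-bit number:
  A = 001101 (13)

001101
1-bits at positions (from bit 0 = LSB): 0, 2, 3
Count = 3

Answer: 3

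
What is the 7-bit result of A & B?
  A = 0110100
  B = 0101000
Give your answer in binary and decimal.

Apply & to each column (1 only where both bits are 1):
  0110100
& 0101000
---------
  0100000

Answer: 0100000 (32)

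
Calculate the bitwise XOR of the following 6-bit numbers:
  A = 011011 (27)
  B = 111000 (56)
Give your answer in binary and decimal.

Apply ^ to each column (1 where bits differ):
  011011
^ 111000
--------
  100011

Answer: 100011 (35)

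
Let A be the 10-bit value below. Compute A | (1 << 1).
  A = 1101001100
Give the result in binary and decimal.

Mask = 1 << 1 = 0000000010
Bit 1 of A is 0, so OR-ing with the mask flips it to 1.
  1101001100
| 0000000010
------------
  1101001110

Answer: 1101001110 (846)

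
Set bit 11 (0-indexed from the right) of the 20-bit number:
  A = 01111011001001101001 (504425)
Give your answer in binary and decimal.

Mask = 1 << 11 = 00000000100000000000
Bit 11 of A is 0, so OR-ing with the mask flips it to 1.
  01111011001001101001
| 00000000100000000000
----------------------
  01111011101001101001

Answer: 01111011101001101001 (506473)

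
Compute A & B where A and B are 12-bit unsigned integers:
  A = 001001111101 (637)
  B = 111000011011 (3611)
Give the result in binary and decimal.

Apply & to each column (1 only where both bits are 1):
  001001111101
& 111000011011
--------------
  001000011001

Answer: 001000011001 (537)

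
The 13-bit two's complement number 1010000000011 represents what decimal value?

MSB is 1, so the value is negative. Find the magnitude:
1. Invert bits:  0101111111100
2. Add 1:        0101111111101  = 3069
3. Apply sign:   -3069

Answer: -3069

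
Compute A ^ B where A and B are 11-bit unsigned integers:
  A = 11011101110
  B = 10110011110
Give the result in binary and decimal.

Apply ^ to each column (1 where bits differ):
  11011101110
^ 10110011110
-------------
  01101110000

Answer: 01101110000 (880)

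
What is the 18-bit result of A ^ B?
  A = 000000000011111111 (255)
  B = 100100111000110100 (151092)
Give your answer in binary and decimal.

Apply ^ to each column (1 where bits differ):
  000000000011111111
^ 100100111000110100
--------------------
  100100111011001011

Answer: 100100111011001011 (151243)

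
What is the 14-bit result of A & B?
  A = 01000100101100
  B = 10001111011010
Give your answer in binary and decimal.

Apply & to each column (1 only where both bits are 1):
  01000100101100
& 10001111011010
----------------
  00000100001000

Answer: 00000100001000 (264)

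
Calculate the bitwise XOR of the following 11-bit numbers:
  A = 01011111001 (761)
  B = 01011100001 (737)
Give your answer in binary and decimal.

Apply ^ to each column (1 where bits differ):
  01011111001
^ 01011100001
-------------
  00000011000

Answer: 00000011000 (24)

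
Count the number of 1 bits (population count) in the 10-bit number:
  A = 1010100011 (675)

1010100011
1-bits at positions (from bit 0 = LSB): 0, 1, 5, 7, 9
Count = 5

Answer: 5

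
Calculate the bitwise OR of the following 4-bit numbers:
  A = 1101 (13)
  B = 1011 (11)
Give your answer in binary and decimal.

Apply | to each column (1 where either bit is 1):
  1101
| 1011
------
  1111

Answer: 1111 (15)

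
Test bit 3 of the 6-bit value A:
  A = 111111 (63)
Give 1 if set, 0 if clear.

Bit 3 is the 4th from the right.
  111111
    ^
That bit is 1.

Answer: 1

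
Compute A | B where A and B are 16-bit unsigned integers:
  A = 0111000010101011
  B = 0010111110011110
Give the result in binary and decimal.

Apply | to each column (1 where either bit is 1):
  0111000010101011
| 0010111110011110
------------------
  0111111110111111

Answer: 0111111110111111 (32703)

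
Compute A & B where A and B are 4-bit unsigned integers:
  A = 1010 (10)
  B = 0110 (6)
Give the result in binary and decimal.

Apply & to each column (1 only where both bits are 1):
  1010
& 0110
------
  0010

Answer: 0010 (2)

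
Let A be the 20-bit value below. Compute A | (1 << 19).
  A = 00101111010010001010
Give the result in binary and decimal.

Mask = 1 << 19 = 10000000000000000000
Bit 19 of A is 0, so OR-ing with the mask flips it to 1.
  00101111010010001010
| 10000000000000000000
----------------------
  10101111010010001010

Answer: 10101111010010001010 (717962)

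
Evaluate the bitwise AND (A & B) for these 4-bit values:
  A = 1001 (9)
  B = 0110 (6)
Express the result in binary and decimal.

Apply & to each column (1 only where both bits are 1):
  1001
& 0110
------
  0000

Answer: 0000 (0)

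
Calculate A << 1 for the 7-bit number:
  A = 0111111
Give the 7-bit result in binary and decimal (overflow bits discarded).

Shift left by 1: drop the top 1 bit(s), append 1 zero(s) on the right.
  0111111  ->  discard [0], keep [111111], append 0
= 1111110

Answer: 1111110 (126)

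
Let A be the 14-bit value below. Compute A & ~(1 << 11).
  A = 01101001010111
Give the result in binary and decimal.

Mask = ~(1 << 11) = 11011111111111
Bit 11 of A is 1, so AND-ing with the mask clears it to 0.
  01101001010111
& 11011111111111
----------------
  01001001010111

Answer: 01001001010111 (4695)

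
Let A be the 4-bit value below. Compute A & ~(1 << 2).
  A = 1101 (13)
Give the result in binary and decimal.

Mask = ~(1 << 2) = 1011
Bit 2 of A is 1, so AND-ing with the mask clears it to 0.
  1101
& 1011
------
  1001

Answer: 1001 (9)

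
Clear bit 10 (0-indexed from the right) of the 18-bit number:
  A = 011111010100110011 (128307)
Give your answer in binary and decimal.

Mask = ~(1 << 10) = 111111101111111111
Bit 10 of A is 1, so AND-ing with the mask clears it to 0.
  011111010100110011
& 111111101111111111
--------------------
  011111000100110011

Answer: 011111000100110011 (127283)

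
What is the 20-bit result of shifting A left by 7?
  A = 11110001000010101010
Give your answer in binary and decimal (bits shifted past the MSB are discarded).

Shift left by 7: drop the top 7 bit(s), append 7 zero(s) on the right.
  11110001000010101010  ->  discard [1111000], keep [1000010101010], append 0000000
= 10000101010100000000

Answer: 10000101010100000000 (546048)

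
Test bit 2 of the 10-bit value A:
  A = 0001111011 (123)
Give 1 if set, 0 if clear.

Bit 2 is the 3rd from the right.
  0001111011
         ^
That bit is 0.

Answer: 0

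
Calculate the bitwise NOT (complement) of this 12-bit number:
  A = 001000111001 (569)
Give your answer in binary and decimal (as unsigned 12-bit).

Flip each bit (0->1, 1->0):
  001000111001
  110111000110

Answer: 110111000110 (3526)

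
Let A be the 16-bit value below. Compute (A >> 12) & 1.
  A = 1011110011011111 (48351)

Bit 12 is the 13th from the right.
  1011110011011111
     ^
That bit is 1.

Answer: 1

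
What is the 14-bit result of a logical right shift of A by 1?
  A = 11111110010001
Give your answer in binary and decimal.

Logical shift right by 1: drop the bottom 1 bit(s), prepend 1 zero(s) on the left.
  11111110010001  ->  keep [1111111001000], discard [1], prepend 0
= 01111111001000

Answer: 01111111001000 (8136)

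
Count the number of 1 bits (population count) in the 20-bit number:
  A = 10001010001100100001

10001010001100100001
1-bits at positions (from bit 0 = LSB): 0, 5, 8, 9, 13, 15, 19
Count = 7

Answer: 7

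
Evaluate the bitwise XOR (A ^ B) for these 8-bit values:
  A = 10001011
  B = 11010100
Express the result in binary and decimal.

Apply ^ to each column (1 where bits differ):
  10001011
^ 11010100
----------
  01011111

Answer: 01011111 (95)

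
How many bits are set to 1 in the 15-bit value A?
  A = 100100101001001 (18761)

100100101001001
1-bits at positions (from bit 0 = LSB): 0, 3, 6, 8, 11, 14
Count = 6

Answer: 6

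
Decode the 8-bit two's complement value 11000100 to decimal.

MSB is 1, so the value is negative. Find the magnitude:
1. Invert bits:  00111011
2. Add 1:        00111100  = 60
3. Apply sign:   -60

Answer: -60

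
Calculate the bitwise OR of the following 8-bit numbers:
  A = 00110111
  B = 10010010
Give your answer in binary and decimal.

Apply | to each column (1 where either bit is 1):
  00110111
| 10010010
----------
  10110111

Answer: 10110111 (183)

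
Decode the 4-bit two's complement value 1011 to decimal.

MSB is 1, so the value is negative. Find the magnitude:
1. Invert bits:  0100
2. Add 1:        0101  = 5
3. Apply sign:   -5

Answer: -5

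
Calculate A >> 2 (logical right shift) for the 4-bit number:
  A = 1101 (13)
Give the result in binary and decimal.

Logical shift right by 2: drop the bottom 2 bit(s), prepend 2 zero(s) on the left.
  1101  ->  keep [11], discard [01], prepend 00
= 0011

Answer: 0011 (3)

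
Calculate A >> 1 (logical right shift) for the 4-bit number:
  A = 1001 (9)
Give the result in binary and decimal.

Logical shift right by 1: drop the bottom 1 bit(s), prepend 1 zero(s) on the left.
  1001  ->  keep [100], discard [1], prepend 0
= 0100

Answer: 0100 (4)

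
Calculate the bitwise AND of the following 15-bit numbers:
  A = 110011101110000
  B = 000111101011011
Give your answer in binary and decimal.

Apply & to each column (1 only where both bits are 1):
  110011101110000
& 000111101011011
-----------------
  000011101010000

Answer: 000011101010000 (1872)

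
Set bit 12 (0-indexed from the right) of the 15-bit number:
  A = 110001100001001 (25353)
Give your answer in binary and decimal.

Mask = 1 << 12 = 001000000000000
Bit 12 of A is 0, so OR-ing with the mask flips it to 1.
  110001100001001
| 001000000000000
-----------------
  111001100001001

Answer: 111001100001001 (29449)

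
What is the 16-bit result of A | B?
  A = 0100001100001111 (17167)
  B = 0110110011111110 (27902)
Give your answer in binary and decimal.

Apply | to each column (1 where either bit is 1):
  0100001100001111
| 0110110011111110
------------------
  0110111111111111

Answer: 0110111111111111 (28671)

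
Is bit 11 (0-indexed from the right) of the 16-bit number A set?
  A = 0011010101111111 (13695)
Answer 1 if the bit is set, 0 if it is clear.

Bit 11 is the 12th from the right.
  0011010101111111
      ^
That bit is 0.

Answer: 0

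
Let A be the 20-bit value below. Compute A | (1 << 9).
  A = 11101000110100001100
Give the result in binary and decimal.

Mask = 1 << 9 = 00000000001000000000
Bit 9 of A is 0, so OR-ing with the mask flips it to 1.
  11101000110100001100
| 00000000001000000000
----------------------
  11101000111100001100

Answer: 11101000111100001100 (954124)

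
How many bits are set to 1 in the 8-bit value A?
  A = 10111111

10111111
1-bits at positions (from bit 0 = LSB): 0, 1, 2, 3, 4, 5, 7
Count = 7

Answer: 7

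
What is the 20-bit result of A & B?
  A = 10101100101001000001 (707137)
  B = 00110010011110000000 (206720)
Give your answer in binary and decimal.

Apply & to each column (1 only where both bits are 1):
  10101100101001000001
& 00110010011110000000
----------------------
  00100000001000000000

Answer: 00100000001000000000 (131584)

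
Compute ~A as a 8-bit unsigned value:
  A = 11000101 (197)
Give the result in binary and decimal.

Flip each bit (0->1, 1->0):
  11000101
  00111010

Answer: 00111010 (58)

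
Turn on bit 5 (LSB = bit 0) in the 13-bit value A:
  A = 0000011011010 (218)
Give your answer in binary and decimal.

Mask = 1 << 5 = 0000000100000
Bit 5 of A is 0, so OR-ing with the mask flips it to 1.
  0000011011010
| 0000000100000
---------------
  0000011111010

Answer: 0000011111010 (250)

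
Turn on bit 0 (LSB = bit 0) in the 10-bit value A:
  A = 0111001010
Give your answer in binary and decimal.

Mask = 1 << 0 = 0000000001
Bit 0 of A is 0, so OR-ing with the mask flips it to 1.
  0111001010
| 0000000001
------------
  0111001011

Answer: 0111001011 (459)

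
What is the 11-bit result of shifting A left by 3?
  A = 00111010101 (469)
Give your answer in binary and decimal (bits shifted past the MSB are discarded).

Shift left by 3: drop the top 3 bit(s), append 3 zero(s) on the right.
  00111010101  ->  discard [001], keep [11010101], append 000
= 11010101000

Answer: 11010101000 (1704)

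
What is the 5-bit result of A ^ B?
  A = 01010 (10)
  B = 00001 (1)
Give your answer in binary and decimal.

Apply ^ to each column (1 where bits differ):
  01010
^ 00001
-------
  01011

Answer: 01011 (11)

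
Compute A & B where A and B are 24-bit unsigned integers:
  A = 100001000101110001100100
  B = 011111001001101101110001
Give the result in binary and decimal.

Apply & to each column (1 only where both bits are 1):
  100001000101110001100100
& 011111001001101101110001
--------------------------
  000001000001100001100000

Answer: 000001000001100001100000 (268384)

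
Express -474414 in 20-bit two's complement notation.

1. Binary of +474414:  01110011110100101110
2. Invert bits:     10001100001011010001
3. Add 1:           10001100001011010010

Answer: 10001100001011010010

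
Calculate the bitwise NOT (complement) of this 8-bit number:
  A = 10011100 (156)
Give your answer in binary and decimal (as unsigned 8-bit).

Flip each bit (0->1, 1->0):
  10011100
  01100011

Answer: 01100011 (99)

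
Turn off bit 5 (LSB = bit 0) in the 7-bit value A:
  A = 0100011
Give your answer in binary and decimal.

Mask = ~(1 << 5) = 1011111
Bit 5 of A is 1, so AND-ing with the mask clears it to 0.
  0100011
& 1011111
---------
  0000011

Answer: 0000011 (3)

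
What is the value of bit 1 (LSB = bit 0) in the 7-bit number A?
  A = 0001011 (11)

Bit 1 is the 2nd from the right.
  0001011
       ^
That bit is 1.

Answer: 1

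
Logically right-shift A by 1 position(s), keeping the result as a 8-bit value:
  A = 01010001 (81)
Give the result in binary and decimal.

Logical shift right by 1: drop the bottom 1 bit(s), prepend 1 zero(s) on the left.
  01010001  ->  keep [0101000], discard [1], prepend 0
= 00101000

Answer: 00101000 (40)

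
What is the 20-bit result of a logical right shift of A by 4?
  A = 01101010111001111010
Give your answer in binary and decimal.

Logical shift right by 4: drop the bottom 4 bit(s), prepend 4 zero(s) on the left.
  01101010111001111010  ->  keep [0110101011100111], discard [1010], prepend 0000
= 00000110101011100111

Answer: 00000110101011100111 (27367)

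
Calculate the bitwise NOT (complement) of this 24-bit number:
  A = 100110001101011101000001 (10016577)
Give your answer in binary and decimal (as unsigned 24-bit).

Flip each bit (0->1, 1->0):
  100110001101011101000001
  011001110010100010111110

Answer: 011001110010100010111110 (6760638)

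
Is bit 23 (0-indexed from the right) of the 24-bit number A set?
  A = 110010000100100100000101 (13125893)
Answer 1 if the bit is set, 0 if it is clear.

Bit 23 is the 24th from the right.
  110010000100100100000101
  ^
That bit is 1.

Answer: 1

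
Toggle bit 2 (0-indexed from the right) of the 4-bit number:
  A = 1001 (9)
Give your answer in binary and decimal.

Mask = 1 << 2 = 0100
Bit 2 of A is 0; XOR with the mask flips it to 1.
  1001
^ 0100
------
  1101

Answer: 1101 (13)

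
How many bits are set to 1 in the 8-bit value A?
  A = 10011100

10011100
1-bits at positions (from bit 0 = LSB): 2, 3, 4, 7
Count = 4

Answer: 4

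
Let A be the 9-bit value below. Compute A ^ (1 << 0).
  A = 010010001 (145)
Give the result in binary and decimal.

Mask = 1 << 0 = 000000001
Bit 0 of A is 1; XOR with the mask flips it to 0.
  010010001
^ 000000001
-----------
  010010000

Answer: 010010000 (144)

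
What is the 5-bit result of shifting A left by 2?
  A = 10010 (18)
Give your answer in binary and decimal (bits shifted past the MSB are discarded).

Shift left by 2: drop the top 2 bit(s), append 2 zero(s) on the right.
  10010  ->  discard [10], keep [010], append 00
= 01000

Answer: 01000 (8)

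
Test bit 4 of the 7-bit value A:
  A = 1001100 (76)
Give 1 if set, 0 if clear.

Bit 4 is the 5th from the right.
  1001100
    ^
That bit is 0.

Answer: 0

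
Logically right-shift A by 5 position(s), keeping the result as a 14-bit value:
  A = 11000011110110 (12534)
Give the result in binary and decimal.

Logical shift right by 5: drop the bottom 5 bit(s), prepend 5 zero(s) on the left.
  11000011110110  ->  keep [110000111], discard [10110], prepend 00000
= 00000110000111

Answer: 00000110000111 (391)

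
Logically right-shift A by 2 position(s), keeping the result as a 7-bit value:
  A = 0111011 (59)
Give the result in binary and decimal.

Logical shift right by 2: drop the bottom 2 bit(s), prepend 2 zero(s) on the left.
  0111011  ->  keep [01110], discard [11], prepend 00
= 0001110

Answer: 0001110 (14)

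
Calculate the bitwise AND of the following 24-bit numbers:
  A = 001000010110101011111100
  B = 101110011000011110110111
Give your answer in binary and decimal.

Apply & to each column (1 only where both bits are 1):
  001000010110101011111100
& 101110011000011110110111
--------------------------
  001000010000001010110100

Answer: 001000010000001010110100 (2163380)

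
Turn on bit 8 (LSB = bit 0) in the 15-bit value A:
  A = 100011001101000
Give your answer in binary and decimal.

Mask = 1 << 8 = 000000100000000
Bit 8 of A is 0, so OR-ing with the mask flips it to 1.
  100011001101000
| 000000100000000
-----------------
  100011101101000

Answer: 100011101101000 (18280)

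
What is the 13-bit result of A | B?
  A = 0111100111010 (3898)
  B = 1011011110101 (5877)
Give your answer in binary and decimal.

Apply | to each column (1 where either bit is 1):
  0111100111010
| 1011011110101
---------------
  1111111111111

Answer: 1111111111111 (8191)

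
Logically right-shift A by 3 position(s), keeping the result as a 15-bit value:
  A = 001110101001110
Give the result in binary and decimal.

Logical shift right by 3: drop the bottom 3 bit(s), prepend 3 zero(s) on the left.
  001110101001110  ->  keep [001110101001], discard [110], prepend 000
= 000001110101001

Answer: 000001110101001 (937)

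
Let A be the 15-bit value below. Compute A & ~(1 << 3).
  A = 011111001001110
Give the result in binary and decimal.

Mask = ~(1 << 3) = 111111111110111
Bit 3 of A is 1, so AND-ing with the mask clears it to 0.
  011111001001110
& 111111111110111
-----------------
  011111001000110

Answer: 011111001000110 (15942)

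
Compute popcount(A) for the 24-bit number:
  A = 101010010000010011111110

101010010000010011111110
1-bits at positions (from bit 0 = LSB): 1, 2, 3, 4, 5, 6, 7, 10, 16, 19, 21, 23
Count = 12

Answer: 12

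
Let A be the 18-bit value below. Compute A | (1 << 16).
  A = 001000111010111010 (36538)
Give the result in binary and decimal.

Mask = 1 << 16 = 010000000000000000
Bit 16 of A is 0, so OR-ing with the mask flips it to 1.
  001000111010111010
| 010000000000000000
--------------------
  011000111010111010

Answer: 011000111010111010 (102074)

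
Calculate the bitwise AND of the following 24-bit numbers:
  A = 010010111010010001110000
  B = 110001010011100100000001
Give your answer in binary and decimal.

Apply & to each column (1 only where both bits are 1):
  010010111010010001110000
& 110001010011100100000001
--------------------------
  010000010010000000000000

Answer: 010000010010000000000000 (4268032)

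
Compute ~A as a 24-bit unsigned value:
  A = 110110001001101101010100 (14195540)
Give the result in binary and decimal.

Flip each bit (0->1, 1->0):
  110110001001101101010100
  001001110110010010101011

Answer: 001001110110010010101011 (2581675)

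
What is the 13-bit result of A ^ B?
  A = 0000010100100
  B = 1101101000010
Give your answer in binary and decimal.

Apply ^ to each column (1 where bits differ):
  0000010100100
^ 1101101000010
---------------
  1101111100110

Answer: 1101111100110 (7142)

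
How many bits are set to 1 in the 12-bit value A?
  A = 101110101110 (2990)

101110101110
1-bits at positions (from bit 0 = LSB): 1, 2, 3, 5, 7, 8, 9, 11
Count = 8

Answer: 8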